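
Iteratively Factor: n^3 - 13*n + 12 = (n - 3)*(n^2 + 3*n - 4) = (n - 3)*(n - 1)*(n + 4)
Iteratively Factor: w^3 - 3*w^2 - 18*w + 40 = (w - 5)*(w^2 + 2*w - 8) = (w - 5)*(w + 4)*(w - 2)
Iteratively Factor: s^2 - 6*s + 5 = (s - 1)*(s - 5)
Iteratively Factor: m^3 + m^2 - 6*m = (m - 2)*(m^2 + 3*m) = (m - 2)*(m + 3)*(m)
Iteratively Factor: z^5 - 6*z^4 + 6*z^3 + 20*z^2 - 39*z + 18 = (z - 1)*(z^4 - 5*z^3 + z^2 + 21*z - 18) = (z - 1)^2*(z^3 - 4*z^2 - 3*z + 18) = (z - 3)*(z - 1)^2*(z^2 - z - 6) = (z - 3)*(z - 1)^2*(z + 2)*(z - 3)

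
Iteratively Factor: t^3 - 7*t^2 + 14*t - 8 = (t - 2)*(t^2 - 5*t + 4) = (t - 2)*(t - 1)*(t - 4)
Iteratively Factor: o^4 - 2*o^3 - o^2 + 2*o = (o + 1)*(o^3 - 3*o^2 + 2*o) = (o - 1)*(o + 1)*(o^2 - 2*o) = (o - 2)*(o - 1)*(o + 1)*(o)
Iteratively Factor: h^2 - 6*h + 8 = (h - 2)*(h - 4)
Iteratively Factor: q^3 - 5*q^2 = (q - 5)*(q^2) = q*(q - 5)*(q)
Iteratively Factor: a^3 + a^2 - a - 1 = (a + 1)*(a^2 - 1) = (a - 1)*(a + 1)*(a + 1)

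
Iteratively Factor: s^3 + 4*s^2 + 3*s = (s)*(s^2 + 4*s + 3) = s*(s + 1)*(s + 3)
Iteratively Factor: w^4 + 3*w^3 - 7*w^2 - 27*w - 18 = (w + 1)*(w^3 + 2*w^2 - 9*w - 18) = (w + 1)*(w + 2)*(w^2 - 9) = (w - 3)*(w + 1)*(w + 2)*(w + 3)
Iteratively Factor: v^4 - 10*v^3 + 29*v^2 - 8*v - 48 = (v + 1)*(v^3 - 11*v^2 + 40*v - 48) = (v - 3)*(v + 1)*(v^2 - 8*v + 16) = (v - 4)*(v - 3)*(v + 1)*(v - 4)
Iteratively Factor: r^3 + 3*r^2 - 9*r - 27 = (r + 3)*(r^2 - 9) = (r - 3)*(r + 3)*(r + 3)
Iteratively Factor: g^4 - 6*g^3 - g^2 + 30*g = (g + 2)*(g^3 - 8*g^2 + 15*g) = (g - 3)*(g + 2)*(g^2 - 5*g) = (g - 5)*(g - 3)*(g + 2)*(g)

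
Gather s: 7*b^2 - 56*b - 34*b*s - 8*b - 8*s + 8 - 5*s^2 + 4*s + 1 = 7*b^2 - 64*b - 5*s^2 + s*(-34*b - 4) + 9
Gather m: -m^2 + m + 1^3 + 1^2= -m^2 + m + 2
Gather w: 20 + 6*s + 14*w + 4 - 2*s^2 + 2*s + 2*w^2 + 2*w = -2*s^2 + 8*s + 2*w^2 + 16*w + 24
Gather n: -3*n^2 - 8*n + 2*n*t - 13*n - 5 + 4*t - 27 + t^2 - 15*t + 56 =-3*n^2 + n*(2*t - 21) + t^2 - 11*t + 24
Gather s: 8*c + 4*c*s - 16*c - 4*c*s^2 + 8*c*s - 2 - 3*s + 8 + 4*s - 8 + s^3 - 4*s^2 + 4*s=-8*c + s^3 + s^2*(-4*c - 4) + s*(12*c + 5) - 2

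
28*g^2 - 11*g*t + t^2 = (-7*g + t)*(-4*g + t)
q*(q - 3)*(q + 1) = q^3 - 2*q^2 - 3*q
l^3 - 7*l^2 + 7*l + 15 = (l - 5)*(l - 3)*(l + 1)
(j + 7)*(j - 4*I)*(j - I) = j^3 + 7*j^2 - 5*I*j^2 - 4*j - 35*I*j - 28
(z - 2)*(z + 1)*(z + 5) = z^3 + 4*z^2 - 7*z - 10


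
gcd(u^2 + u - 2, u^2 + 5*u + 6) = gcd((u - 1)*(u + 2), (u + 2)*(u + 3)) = u + 2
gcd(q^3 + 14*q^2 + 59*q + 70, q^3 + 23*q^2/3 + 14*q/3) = q + 7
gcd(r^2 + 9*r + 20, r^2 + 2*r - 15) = r + 5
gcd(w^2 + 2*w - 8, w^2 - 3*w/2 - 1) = w - 2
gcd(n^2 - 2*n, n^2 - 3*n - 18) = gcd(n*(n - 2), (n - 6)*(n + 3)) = 1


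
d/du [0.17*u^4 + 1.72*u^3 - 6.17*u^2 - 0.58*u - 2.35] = 0.68*u^3 + 5.16*u^2 - 12.34*u - 0.58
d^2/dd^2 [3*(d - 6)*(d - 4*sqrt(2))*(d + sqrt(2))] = 18*d - 36 - 18*sqrt(2)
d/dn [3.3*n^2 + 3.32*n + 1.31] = 6.6*n + 3.32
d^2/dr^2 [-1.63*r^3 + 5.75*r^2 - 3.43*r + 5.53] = 11.5 - 9.78*r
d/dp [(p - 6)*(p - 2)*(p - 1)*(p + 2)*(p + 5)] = 5*p^4 - 8*p^3 - 99*p^2 + 76*p + 116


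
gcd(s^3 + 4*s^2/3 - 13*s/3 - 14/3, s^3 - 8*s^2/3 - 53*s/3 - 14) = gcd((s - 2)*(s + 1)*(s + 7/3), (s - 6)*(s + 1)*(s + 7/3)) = s^2 + 10*s/3 + 7/3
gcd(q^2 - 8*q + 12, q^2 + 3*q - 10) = q - 2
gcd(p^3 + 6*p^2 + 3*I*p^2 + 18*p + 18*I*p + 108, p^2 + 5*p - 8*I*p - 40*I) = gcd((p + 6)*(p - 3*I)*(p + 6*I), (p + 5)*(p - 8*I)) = 1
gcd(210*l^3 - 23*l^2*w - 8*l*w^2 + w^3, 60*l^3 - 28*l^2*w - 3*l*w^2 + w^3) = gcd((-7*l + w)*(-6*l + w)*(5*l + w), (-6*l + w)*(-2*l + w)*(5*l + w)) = -30*l^2 - l*w + w^2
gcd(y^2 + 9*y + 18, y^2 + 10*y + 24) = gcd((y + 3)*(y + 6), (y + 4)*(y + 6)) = y + 6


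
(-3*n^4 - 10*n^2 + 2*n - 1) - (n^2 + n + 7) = -3*n^4 - 11*n^2 + n - 8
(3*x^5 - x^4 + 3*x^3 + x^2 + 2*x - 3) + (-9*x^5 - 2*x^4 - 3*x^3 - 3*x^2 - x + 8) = -6*x^5 - 3*x^4 - 2*x^2 + x + 5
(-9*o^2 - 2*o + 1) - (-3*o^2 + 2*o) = -6*o^2 - 4*o + 1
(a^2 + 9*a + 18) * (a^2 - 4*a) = a^4 + 5*a^3 - 18*a^2 - 72*a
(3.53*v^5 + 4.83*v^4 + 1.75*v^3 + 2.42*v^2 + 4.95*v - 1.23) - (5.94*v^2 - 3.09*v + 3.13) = 3.53*v^5 + 4.83*v^4 + 1.75*v^3 - 3.52*v^2 + 8.04*v - 4.36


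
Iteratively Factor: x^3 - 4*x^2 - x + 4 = (x + 1)*(x^2 - 5*x + 4) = (x - 1)*(x + 1)*(x - 4)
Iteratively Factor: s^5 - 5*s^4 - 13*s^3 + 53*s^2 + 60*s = (s + 1)*(s^4 - 6*s^3 - 7*s^2 + 60*s) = (s - 4)*(s + 1)*(s^3 - 2*s^2 - 15*s) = (s - 5)*(s - 4)*(s + 1)*(s^2 + 3*s) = (s - 5)*(s - 4)*(s + 1)*(s + 3)*(s)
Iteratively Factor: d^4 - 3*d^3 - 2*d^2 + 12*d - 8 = (d + 2)*(d^3 - 5*d^2 + 8*d - 4) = (d - 1)*(d + 2)*(d^2 - 4*d + 4) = (d - 2)*(d - 1)*(d + 2)*(d - 2)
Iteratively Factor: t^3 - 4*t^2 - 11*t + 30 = (t + 3)*(t^2 - 7*t + 10) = (t - 2)*(t + 3)*(t - 5)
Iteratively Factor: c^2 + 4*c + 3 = (c + 3)*(c + 1)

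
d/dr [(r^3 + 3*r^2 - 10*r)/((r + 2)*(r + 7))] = (r^4 + 18*r^3 + 79*r^2 + 84*r - 140)/(r^4 + 18*r^3 + 109*r^2 + 252*r + 196)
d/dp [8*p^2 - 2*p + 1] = 16*p - 2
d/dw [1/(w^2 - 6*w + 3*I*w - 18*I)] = (-2*w + 6 - 3*I)/(w^2 - 6*w + 3*I*w - 18*I)^2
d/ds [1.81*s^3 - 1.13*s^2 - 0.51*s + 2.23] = 5.43*s^2 - 2.26*s - 0.51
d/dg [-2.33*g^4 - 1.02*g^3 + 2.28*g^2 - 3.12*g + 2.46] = -9.32*g^3 - 3.06*g^2 + 4.56*g - 3.12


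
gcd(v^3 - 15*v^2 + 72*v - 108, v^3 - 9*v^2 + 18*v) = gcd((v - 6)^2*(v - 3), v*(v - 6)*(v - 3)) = v^2 - 9*v + 18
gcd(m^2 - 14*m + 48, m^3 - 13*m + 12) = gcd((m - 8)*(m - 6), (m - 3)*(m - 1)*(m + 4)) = 1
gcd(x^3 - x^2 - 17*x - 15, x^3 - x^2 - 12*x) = x + 3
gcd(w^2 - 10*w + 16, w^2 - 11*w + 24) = w - 8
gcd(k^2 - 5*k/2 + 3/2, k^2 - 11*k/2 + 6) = k - 3/2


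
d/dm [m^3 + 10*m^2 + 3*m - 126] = 3*m^2 + 20*m + 3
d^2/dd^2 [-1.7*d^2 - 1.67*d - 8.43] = -3.40000000000000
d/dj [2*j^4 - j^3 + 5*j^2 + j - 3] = 8*j^3 - 3*j^2 + 10*j + 1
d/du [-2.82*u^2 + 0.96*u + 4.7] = 0.96 - 5.64*u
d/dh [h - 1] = 1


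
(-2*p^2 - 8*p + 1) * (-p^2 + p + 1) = 2*p^4 + 6*p^3 - 11*p^2 - 7*p + 1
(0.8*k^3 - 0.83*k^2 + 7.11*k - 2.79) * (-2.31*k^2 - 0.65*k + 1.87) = -1.848*k^5 + 1.3973*k^4 - 14.3886*k^3 + 0.2713*k^2 + 15.1092*k - 5.2173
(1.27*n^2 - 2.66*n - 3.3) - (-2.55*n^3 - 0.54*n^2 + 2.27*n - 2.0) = 2.55*n^3 + 1.81*n^2 - 4.93*n - 1.3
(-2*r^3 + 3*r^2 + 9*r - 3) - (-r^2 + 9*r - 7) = -2*r^3 + 4*r^2 + 4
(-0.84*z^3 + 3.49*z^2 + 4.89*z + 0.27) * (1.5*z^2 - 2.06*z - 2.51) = -1.26*z^5 + 6.9654*z^4 + 2.254*z^3 - 18.4283*z^2 - 12.8301*z - 0.6777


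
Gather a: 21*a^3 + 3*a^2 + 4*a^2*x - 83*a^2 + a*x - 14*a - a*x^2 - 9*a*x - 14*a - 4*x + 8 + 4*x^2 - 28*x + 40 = 21*a^3 + a^2*(4*x - 80) + a*(-x^2 - 8*x - 28) + 4*x^2 - 32*x + 48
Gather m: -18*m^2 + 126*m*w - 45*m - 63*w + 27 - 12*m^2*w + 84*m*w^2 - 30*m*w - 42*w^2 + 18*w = m^2*(-12*w - 18) + m*(84*w^2 + 96*w - 45) - 42*w^2 - 45*w + 27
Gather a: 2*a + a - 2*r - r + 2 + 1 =3*a - 3*r + 3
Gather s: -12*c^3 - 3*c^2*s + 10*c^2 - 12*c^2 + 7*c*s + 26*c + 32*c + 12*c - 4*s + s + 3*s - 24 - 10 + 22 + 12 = -12*c^3 - 2*c^2 + 70*c + s*(-3*c^2 + 7*c)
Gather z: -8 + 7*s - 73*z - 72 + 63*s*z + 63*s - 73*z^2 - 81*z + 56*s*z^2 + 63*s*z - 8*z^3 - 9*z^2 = 70*s - 8*z^3 + z^2*(56*s - 82) + z*(126*s - 154) - 80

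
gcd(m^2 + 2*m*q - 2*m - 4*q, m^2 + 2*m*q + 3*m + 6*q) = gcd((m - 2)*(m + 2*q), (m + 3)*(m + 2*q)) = m + 2*q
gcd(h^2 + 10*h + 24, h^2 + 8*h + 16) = h + 4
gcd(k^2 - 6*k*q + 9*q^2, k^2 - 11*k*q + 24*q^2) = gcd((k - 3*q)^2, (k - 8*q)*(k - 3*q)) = -k + 3*q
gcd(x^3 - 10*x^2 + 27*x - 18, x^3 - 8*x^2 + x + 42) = x - 3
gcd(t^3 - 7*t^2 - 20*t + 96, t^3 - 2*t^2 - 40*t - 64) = t^2 - 4*t - 32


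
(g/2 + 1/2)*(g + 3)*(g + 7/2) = g^3/2 + 15*g^2/4 + 17*g/2 + 21/4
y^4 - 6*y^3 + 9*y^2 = y^2*(y - 3)^2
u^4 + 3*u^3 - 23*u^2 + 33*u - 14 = (u - 2)*(u - 1)^2*(u + 7)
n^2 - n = n*(n - 1)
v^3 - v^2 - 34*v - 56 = (v - 7)*(v + 2)*(v + 4)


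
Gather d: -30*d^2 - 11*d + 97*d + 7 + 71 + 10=-30*d^2 + 86*d + 88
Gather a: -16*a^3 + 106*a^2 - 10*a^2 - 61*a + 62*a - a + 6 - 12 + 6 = -16*a^3 + 96*a^2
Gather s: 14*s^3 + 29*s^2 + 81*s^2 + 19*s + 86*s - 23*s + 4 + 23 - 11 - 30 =14*s^3 + 110*s^2 + 82*s - 14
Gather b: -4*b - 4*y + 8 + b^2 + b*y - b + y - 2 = b^2 + b*(y - 5) - 3*y + 6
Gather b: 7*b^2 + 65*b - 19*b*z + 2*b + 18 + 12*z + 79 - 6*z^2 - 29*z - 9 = 7*b^2 + b*(67 - 19*z) - 6*z^2 - 17*z + 88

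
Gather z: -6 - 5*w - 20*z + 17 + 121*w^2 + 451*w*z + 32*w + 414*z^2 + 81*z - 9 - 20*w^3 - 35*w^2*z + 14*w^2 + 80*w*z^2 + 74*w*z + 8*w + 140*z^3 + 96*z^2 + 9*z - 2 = -20*w^3 + 135*w^2 + 35*w + 140*z^3 + z^2*(80*w + 510) + z*(-35*w^2 + 525*w + 70)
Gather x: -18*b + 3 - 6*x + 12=-18*b - 6*x + 15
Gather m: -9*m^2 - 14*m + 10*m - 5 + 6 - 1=-9*m^2 - 4*m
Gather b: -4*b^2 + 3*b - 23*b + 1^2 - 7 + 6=-4*b^2 - 20*b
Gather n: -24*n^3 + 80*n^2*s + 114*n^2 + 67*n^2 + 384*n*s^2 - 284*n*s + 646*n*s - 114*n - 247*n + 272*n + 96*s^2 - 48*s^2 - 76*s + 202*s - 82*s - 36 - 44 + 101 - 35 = -24*n^3 + n^2*(80*s + 181) + n*(384*s^2 + 362*s - 89) + 48*s^2 + 44*s - 14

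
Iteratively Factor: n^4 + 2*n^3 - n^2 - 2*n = (n)*(n^3 + 2*n^2 - n - 2) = n*(n + 2)*(n^2 - 1) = n*(n + 1)*(n + 2)*(n - 1)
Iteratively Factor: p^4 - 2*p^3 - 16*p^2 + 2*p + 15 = (p - 5)*(p^3 + 3*p^2 - p - 3) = (p - 5)*(p + 1)*(p^2 + 2*p - 3) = (p - 5)*(p + 1)*(p + 3)*(p - 1)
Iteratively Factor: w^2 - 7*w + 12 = (w - 4)*(w - 3)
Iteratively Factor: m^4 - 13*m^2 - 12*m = (m + 3)*(m^3 - 3*m^2 - 4*m) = m*(m + 3)*(m^2 - 3*m - 4) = m*(m + 1)*(m + 3)*(m - 4)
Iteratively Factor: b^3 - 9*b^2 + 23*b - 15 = (b - 1)*(b^2 - 8*b + 15) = (b - 3)*(b - 1)*(b - 5)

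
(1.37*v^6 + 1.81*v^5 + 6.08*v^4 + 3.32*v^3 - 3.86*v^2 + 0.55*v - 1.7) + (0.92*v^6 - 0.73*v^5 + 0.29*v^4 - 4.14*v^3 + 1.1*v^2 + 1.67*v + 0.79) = 2.29*v^6 + 1.08*v^5 + 6.37*v^4 - 0.82*v^3 - 2.76*v^2 + 2.22*v - 0.91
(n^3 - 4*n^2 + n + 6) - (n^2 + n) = n^3 - 5*n^2 + 6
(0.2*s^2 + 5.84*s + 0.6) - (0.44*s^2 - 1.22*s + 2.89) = -0.24*s^2 + 7.06*s - 2.29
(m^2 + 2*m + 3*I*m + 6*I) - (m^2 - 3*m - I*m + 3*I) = 5*m + 4*I*m + 3*I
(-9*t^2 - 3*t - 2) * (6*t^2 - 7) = -54*t^4 - 18*t^3 + 51*t^2 + 21*t + 14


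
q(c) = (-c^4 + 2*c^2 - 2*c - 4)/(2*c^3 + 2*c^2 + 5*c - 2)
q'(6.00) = -0.51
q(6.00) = -2.33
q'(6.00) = -0.51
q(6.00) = -2.33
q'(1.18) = 0.62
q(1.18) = -0.55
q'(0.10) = 11.53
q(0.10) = 2.83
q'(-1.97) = -0.67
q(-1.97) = 0.38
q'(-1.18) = 0.11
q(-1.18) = 0.09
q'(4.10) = -0.49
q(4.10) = -1.37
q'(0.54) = 15.69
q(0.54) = -2.87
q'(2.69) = -0.40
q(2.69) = -0.73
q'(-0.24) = 2.48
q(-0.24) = 1.09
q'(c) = (-6*c^2 - 4*c - 5)*(-c^4 + 2*c^2 - 2*c - 4)/(2*c^3 + 2*c^2 + 5*c - 2)^2 + (-4*c^3 + 4*c - 2)/(2*c^3 + 2*c^2 + 5*c - 2) = (-2*c^6 - 4*c^5 - 19*c^4 + 16*c^3 + 38*c^2 + 8*c + 24)/(4*c^6 + 8*c^5 + 24*c^4 + 12*c^3 + 17*c^2 - 20*c + 4)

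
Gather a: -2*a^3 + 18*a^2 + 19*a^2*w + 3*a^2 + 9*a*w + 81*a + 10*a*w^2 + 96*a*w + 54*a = -2*a^3 + a^2*(19*w + 21) + a*(10*w^2 + 105*w + 135)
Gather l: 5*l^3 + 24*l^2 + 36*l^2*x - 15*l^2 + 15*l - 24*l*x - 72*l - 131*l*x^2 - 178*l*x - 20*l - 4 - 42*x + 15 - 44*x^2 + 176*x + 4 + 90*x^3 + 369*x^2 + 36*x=5*l^3 + l^2*(36*x + 9) + l*(-131*x^2 - 202*x - 77) + 90*x^3 + 325*x^2 + 170*x + 15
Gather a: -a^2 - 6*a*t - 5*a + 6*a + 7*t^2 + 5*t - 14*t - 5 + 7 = -a^2 + a*(1 - 6*t) + 7*t^2 - 9*t + 2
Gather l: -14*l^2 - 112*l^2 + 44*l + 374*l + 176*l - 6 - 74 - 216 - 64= -126*l^2 + 594*l - 360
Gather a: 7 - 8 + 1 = 0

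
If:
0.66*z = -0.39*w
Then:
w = -1.69230769230769*z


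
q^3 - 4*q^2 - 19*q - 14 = (q - 7)*(q + 1)*(q + 2)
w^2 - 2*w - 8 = (w - 4)*(w + 2)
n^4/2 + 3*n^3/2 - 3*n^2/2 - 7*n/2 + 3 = (n/2 + 1)*(n - 1)^2*(n + 3)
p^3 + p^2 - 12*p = p*(p - 3)*(p + 4)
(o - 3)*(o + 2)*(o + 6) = o^3 + 5*o^2 - 12*o - 36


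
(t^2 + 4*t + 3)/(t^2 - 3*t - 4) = (t + 3)/(t - 4)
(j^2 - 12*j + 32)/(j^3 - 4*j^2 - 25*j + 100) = (j - 8)/(j^2 - 25)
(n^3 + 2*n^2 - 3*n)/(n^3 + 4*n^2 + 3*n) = (n - 1)/(n + 1)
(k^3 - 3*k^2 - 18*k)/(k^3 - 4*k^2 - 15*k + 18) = k/(k - 1)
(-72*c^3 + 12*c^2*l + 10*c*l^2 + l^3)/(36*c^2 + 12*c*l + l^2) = -2*c + l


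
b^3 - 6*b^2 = b^2*(b - 6)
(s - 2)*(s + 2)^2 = s^3 + 2*s^2 - 4*s - 8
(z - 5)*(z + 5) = z^2 - 25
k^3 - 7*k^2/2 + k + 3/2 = (k - 3)*(k - 1)*(k + 1/2)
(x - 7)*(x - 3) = x^2 - 10*x + 21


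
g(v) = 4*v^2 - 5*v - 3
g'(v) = 8*v - 5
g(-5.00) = 122.00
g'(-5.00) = -45.00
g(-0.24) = -1.57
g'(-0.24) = -6.92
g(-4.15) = 86.64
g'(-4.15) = -38.20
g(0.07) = -3.33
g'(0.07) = -4.44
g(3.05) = 18.96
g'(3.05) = 19.40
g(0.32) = -4.19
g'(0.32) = -2.44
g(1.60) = -0.76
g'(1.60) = 7.80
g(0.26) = -4.03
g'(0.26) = -2.92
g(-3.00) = 48.00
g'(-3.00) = -29.00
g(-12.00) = 633.00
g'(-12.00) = -101.00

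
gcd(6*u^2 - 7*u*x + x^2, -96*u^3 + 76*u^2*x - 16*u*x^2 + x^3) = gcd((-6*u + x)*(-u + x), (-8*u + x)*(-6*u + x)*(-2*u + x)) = -6*u + x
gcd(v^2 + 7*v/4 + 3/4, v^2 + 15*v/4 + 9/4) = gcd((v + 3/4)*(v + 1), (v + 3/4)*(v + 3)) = v + 3/4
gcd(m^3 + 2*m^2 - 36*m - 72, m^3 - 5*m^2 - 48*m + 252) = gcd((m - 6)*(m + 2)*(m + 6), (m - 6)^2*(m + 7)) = m - 6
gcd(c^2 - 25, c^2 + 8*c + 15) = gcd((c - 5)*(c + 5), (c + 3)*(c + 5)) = c + 5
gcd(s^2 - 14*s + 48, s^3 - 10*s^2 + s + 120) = s - 8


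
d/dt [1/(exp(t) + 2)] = -exp(t)/(exp(t) + 2)^2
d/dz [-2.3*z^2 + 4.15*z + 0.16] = 4.15 - 4.6*z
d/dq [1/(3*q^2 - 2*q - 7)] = 2*(1 - 3*q)/(-3*q^2 + 2*q + 7)^2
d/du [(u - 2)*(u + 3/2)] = 2*u - 1/2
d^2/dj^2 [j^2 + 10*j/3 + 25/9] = 2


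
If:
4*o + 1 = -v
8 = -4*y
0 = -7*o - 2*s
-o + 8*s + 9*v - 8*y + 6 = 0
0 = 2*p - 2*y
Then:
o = 1/5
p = -2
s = -7/10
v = -9/5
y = -2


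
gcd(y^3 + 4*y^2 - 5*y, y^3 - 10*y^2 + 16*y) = y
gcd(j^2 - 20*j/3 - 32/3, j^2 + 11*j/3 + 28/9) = j + 4/3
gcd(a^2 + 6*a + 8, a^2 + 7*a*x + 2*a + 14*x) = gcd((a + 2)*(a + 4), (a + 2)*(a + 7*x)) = a + 2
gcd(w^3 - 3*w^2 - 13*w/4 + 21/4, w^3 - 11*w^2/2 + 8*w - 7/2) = w^2 - 9*w/2 + 7/2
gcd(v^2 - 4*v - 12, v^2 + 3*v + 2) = v + 2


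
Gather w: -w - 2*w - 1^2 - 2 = -3*w - 3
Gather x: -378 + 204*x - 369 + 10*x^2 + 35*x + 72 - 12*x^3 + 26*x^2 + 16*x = -12*x^3 + 36*x^2 + 255*x - 675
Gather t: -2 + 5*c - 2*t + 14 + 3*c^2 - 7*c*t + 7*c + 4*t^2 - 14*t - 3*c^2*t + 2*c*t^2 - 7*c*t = 3*c^2 + 12*c + t^2*(2*c + 4) + t*(-3*c^2 - 14*c - 16) + 12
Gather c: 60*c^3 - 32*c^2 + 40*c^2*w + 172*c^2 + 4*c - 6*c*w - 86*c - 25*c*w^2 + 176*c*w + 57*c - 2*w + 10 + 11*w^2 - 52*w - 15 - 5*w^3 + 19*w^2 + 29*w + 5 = 60*c^3 + c^2*(40*w + 140) + c*(-25*w^2 + 170*w - 25) - 5*w^3 + 30*w^2 - 25*w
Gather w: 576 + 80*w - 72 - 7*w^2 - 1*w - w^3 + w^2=-w^3 - 6*w^2 + 79*w + 504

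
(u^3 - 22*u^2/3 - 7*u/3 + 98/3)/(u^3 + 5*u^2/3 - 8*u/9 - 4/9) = 3*(3*u^2 - 28*u + 49)/(9*u^2 - 3*u - 2)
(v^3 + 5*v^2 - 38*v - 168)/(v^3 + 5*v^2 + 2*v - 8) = (v^2 + v - 42)/(v^2 + v - 2)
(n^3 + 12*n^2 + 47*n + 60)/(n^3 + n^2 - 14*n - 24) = (n^2 + 9*n + 20)/(n^2 - 2*n - 8)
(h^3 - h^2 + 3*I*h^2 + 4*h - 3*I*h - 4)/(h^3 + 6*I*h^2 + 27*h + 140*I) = (h^2 - h*(1 + I) + I)/(h^2 + 2*I*h + 35)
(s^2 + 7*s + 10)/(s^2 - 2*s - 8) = (s + 5)/(s - 4)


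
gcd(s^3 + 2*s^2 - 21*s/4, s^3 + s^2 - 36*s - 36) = 1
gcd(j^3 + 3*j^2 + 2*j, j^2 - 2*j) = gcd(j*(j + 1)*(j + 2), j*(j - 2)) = j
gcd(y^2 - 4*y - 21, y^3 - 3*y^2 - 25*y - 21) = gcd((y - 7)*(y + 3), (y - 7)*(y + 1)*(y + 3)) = y^2 - 4*y - 21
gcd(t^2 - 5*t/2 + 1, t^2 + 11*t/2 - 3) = t - 1/2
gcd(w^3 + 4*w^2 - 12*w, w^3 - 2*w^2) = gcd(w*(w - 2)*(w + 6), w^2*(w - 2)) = w^2 - 2*w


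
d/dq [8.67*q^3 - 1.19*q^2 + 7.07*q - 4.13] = 26.01*q^2 - 2.38*q + 7.07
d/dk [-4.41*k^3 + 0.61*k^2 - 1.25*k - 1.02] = -13.23*k^2 + 1.22*k - 1.25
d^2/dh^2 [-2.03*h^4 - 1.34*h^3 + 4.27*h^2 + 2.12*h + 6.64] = -24.36*h^2 - 8.04*h + 8.54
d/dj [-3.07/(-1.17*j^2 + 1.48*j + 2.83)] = (4.5436 - 7.1838*j)/(-1.17*j^2 + 1.48*j + 2.83)^2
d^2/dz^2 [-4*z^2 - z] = -8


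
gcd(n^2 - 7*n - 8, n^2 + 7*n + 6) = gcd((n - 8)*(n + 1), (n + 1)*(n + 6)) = n + 1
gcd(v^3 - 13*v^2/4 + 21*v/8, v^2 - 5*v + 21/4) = v - 3/2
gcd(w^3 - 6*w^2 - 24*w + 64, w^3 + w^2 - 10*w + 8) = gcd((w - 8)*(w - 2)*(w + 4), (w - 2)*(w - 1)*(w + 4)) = w^2 + 2*w - 8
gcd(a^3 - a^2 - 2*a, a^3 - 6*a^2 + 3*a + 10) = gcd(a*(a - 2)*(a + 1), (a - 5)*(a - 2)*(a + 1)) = a^2 - a - 2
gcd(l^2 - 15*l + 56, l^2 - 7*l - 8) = l - 8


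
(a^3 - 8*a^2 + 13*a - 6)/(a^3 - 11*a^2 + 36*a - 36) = (a^2 - 2*a + 1)/(a^2 - 5*a + 6)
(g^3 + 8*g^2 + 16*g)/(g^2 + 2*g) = (g^2 + 8*g + 16)/(g + 2)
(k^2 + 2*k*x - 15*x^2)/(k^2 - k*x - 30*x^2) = (-k + 3*x)/(-k + 6*x)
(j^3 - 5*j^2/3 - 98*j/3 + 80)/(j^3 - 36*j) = (3*j^2 - 23*j + 40)/(3*j*(j - 6))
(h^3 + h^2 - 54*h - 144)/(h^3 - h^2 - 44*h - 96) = (h + 6)/(h + 4)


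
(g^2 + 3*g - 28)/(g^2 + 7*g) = (g - 4)/g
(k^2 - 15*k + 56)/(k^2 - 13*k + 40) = (k - 7)/(k - 5)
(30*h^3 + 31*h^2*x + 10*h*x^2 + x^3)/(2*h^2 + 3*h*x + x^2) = (15*h^2 + 8*h*x + x^2)/(h + x)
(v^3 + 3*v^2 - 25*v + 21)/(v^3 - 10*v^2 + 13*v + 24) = (v^2 + 6*v - 7)/(v^2 - 7*v - 8)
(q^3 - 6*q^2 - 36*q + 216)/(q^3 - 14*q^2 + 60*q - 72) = (q + 6)/(q - 2)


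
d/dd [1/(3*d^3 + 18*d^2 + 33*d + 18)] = (-d^2 - 4*d - 11/3)/(d^3 + 6*d^2 + 11*d + 6)^2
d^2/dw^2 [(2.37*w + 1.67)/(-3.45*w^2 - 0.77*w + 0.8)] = (-(2.37*w + 1.67)*(6.9*w + 0.77)*(13.8*w + 1.54) + (49.059*w + 15.1728)*(3.45*w^2 + 0.77*w - 0.8))/(3.45*w^2 + 0.77*w - 0.8)^3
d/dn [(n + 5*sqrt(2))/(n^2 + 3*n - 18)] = (n^2 + 3*n - (n + 5*sqrt(2))*(2*n + 3) - 18)/(n^2 + 3*n - 18)^2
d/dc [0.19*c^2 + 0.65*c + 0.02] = 0.38*c + 0.65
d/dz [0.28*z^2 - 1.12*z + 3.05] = 0.56*z - 1.12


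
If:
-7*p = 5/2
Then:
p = -5/14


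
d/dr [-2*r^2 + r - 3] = 1 - 4*r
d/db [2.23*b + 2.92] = 2.23000000000000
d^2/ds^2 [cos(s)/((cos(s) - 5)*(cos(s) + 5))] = (-sin(s)^4 + 150*sin(s)^2 - 624)*cos(s)/((cos(s) - 5)^3*(cos(s) + 5)^3)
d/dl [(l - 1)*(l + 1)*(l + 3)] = 3*l^2 + 6*l - 1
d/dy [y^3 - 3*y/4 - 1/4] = 3*y^2 - 3/4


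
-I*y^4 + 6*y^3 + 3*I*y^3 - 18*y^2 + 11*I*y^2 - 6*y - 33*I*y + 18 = (y - 3)*(y + 2*I)*(y + 3*I)*(-I*y + 1)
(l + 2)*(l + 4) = l^2 + 6*l + 8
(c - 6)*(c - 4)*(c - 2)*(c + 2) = c^4 - 10*c^3 + 20*c^2 + 40*c - 96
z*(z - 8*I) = z^2 - 8*I*z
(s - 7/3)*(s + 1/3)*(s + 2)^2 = s^4 + 2*s^3 - 43*s^2/9 - 100*s/9 - 28/9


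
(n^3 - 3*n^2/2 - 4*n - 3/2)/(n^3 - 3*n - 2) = (n^2 - 5*n/2 - 3/2)/(n^2 - n - 2)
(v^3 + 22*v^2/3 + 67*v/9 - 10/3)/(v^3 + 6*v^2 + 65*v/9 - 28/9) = (3*v^2 + 23*v + 30)/(3*v^2 + 19*v + 28)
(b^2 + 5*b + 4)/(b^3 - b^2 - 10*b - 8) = (b + 4)/(b^2 - 2*b - 8)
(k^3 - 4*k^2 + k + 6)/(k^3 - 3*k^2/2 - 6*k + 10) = 2*(k^2 - 2*k - 3)/(2*k^2 + k - 10)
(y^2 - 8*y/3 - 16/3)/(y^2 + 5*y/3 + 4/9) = 3*(y - 4)/(3*y + 1)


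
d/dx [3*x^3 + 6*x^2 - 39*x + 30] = 9*x^2 + 12*x - 39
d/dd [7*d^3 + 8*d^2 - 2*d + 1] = 21*d^2 + 16*d - 2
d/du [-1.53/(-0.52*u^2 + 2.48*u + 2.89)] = (3.7944 - 1.5912*u)/(-0.52*u^2 + 2.48*u + 2.89)^2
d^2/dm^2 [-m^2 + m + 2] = -2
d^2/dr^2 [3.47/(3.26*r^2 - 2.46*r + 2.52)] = (-73.755544*r^2 + 55.656024*r + 3.47*(6.52*r - 2.46)*(13.04*r - 4.92) - 57.013488)/(3.26*r^2 - 2.46*r + 2.52)^3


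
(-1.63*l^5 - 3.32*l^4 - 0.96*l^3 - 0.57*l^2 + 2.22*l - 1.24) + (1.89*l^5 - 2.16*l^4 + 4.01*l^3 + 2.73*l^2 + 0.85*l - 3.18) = 0.26*l^5 - 5.48*l^4 + 3.05*l^3 + 2.16*l^2 + 3.07*l - 4.42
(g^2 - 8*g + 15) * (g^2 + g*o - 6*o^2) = g^4 + g^3*o - 8*g^3 - 6*g^2*o^2 - 8*g^2*o + 15*g^2 + 48*g*o^2 + 15*g*o - 90*o^2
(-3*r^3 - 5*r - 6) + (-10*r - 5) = -3*r^3 - 15*r - 11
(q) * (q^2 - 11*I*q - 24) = q^3 - 11*I*q^2 - 24*q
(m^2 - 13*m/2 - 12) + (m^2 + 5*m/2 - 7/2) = 2*m^2 - 4*m - 31/2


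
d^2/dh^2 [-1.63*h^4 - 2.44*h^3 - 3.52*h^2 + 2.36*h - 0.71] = -19.56*h^2 - 14.64*h - 7.04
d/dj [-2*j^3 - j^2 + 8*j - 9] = -6*j^2 - 2*j + 8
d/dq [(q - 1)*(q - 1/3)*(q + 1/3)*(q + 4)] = 4*q^3 + 9*q^2 - 74*q/9 - 1/3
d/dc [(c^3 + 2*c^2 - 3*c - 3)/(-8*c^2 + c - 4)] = (-8*c^4 + 2*c^3 - 34*c^2 - 64*c + 15)/(64*c^4 - 16*c^3 + 65*c^2 - 8*c + 16)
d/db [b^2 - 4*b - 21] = 2*b - 4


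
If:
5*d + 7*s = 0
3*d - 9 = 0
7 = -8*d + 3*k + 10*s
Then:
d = 3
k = 367/21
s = -15/7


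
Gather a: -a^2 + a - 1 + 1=-a^2 + a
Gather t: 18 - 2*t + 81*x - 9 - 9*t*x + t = t*(-9*x - 1) + 81*x + 9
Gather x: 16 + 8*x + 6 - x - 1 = 7*x + 21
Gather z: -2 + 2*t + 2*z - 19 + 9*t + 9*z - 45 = 11*t + 11*z - 66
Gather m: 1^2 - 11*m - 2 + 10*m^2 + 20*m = 10*m^2 + 9*m - 1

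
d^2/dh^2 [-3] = 0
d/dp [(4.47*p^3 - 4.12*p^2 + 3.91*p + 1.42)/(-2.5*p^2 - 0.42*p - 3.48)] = (-11.175*p^4 - 3.7548*p^3 - 35.1614*p^2 + 35.7752*p - 13.0104)/(6.25*p^4 + 2.1*p^3 + 17.5764*p^2 + 2.9232*p + 12.1104)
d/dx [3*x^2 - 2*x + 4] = 6*x - 2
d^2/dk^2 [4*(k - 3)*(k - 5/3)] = 8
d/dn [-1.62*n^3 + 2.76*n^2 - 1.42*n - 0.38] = -4.86*n^2 + 5.52*n - 1.42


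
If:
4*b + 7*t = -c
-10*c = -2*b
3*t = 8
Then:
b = -40/9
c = -8/9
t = 8/3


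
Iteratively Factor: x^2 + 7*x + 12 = (x + 3)*(x + 4)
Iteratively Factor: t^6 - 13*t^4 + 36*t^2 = (t - 3)*(t^5 + 3*t^4 - 4*t^3 - 12*t^2) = t*(t - 3)*(t^4 + 3*t^3 - 4*t^2 - 12*t) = t^2*(t - 3)*(t^3 + 3*t^2 - 4*t - 12) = t^2*(t - 3)*(t + 3)*(t^2 - 4) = t^2*(t - 3)*(t - 2)*(t + 3)*(t + 2)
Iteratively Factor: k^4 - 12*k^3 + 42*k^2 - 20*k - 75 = (k - 5)*(k^3 - 7*k^2 + 7*k + 15) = (k - 5)*(k + 1)*(k^2 - 8*k + 15) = (k - 5)^2*(k + 1)*(k - 3)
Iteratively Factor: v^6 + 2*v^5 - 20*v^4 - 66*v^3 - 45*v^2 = (v)*(v^5 + 2*v^4 - 20*v^3 - 66*v^2 - 45*v) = v*(v - 5)*(v^4 + 7*v^3 + 15*v^2 + 9*v) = v*(v - 5)*(v + 3)*(v^3 + 4*v^2 + 3*v) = v*(v - 5)*(v + 3)^2*(v^2 + v) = v^2*(v - 5)*(v + 3)^2*(v + 1)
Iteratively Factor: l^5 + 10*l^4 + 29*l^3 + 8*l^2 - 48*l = (l + 4)*(l^4 + 6*l^3 + 5*l^2 - 12*l) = (l + 4)^2*(l^3 + 2*l^2 - 3*l) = (l - 1)*(l + 4)^2*(l^2 + 3*l) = (l - 1)*(l + 3)*(l + 4)^2*(l)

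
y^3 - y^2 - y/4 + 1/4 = (y - 1)*(y - 1/2)*(y + 1/2)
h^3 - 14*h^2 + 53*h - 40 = (h - 8)*(h - 5)*(h - 1)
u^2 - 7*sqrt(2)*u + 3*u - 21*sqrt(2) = (u + 3)*(u - 7*sqrt(2))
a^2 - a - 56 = (a - 8)*(a + 7)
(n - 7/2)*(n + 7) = n^2 + 7*n/2 - 49/2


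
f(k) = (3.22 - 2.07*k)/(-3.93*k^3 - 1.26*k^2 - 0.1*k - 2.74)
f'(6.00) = -0.00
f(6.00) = 0.01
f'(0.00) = 0.80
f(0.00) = -1.18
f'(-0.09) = 0.74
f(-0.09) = -1.24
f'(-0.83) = 20.16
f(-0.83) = -3.86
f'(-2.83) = 0.11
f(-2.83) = 0.12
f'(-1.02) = 1053.77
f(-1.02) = 24.05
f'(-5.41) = 0.01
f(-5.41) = 0.02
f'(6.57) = -0.00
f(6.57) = 0.01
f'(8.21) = -0.00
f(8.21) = 0.01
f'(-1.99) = 0.47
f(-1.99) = 0.31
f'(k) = (3.22 - 2.07*k)*(11.79*k^2 + 2.52*k + 0.1)/(-3.93*k^3 - 1.26*k^2 - 0.1*k - 2.74)^2 - 2.07/(-3.93*k^3 - 1.26*k^2 - 0.1*k - 2.74) = (-16.2702*k^3 + 35.3556*k^2 + 8.1144*k + 5.9938)/(15.4449*k^6 + 9.9036*k^5 + 2.3736*k^4 + 21.7884*k^3 + 6.9148*k^2 + 0.548*k + 7.5076)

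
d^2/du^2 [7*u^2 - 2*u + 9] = 14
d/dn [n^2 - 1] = 2*n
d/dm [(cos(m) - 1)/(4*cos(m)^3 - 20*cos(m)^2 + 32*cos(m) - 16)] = sin(m)/(2*(cos(m) - 2)^3)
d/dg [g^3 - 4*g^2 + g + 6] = 3*g^2 - 8*g + 1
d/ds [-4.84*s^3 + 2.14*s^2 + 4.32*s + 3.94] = -14.52*s^2 + 4.28*s + 4.32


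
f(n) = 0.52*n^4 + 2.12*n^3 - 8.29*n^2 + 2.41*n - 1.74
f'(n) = 2.08*n^3 + 6.36*n^2 - 16.58*n + 2.41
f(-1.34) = -23.28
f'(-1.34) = 31.04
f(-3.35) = -117.06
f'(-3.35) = 51.13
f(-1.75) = -37.83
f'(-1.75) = 39.76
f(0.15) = -1.56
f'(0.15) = 0.07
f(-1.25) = -20.58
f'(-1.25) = 29.01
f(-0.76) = -9.12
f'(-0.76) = 17.77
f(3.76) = 106.75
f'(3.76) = 140.55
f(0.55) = -2.52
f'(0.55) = -4.44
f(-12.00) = 5894.94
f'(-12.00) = -2477.03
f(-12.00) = 5894.94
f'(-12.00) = -2477.03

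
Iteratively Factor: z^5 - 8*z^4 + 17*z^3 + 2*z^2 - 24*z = (z - 2)*(z^4 - 6*z^3 + 5*z^2 + 12*z) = z*(z - 2)*(z^3 - 6*z^2 + 5*z + 12) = z*(z - 4)*(z - 2)*(z^2 - 2*z - 3) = z*(z - 4)*(z - 3)*(z - 2)*(z + 1)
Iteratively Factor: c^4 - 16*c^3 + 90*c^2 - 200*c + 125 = (c - 5)*(c^3 - 11*c^2 + 35*c - 25) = (c - 5)^2*(c^2 - 6*c + 5) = (c - 5)^2*(c - 1)*(c - 5)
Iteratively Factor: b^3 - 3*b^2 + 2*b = (b)*(b^2 - 3*b + 2) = b*(b - 2)*(b - 1)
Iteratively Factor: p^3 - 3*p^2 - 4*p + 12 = (p - 3)*(p^2 - 4) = (p - 3)*(p - 2)*(p + 2)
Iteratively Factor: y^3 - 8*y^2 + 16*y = (y - 4)*(y^2 - 4*y) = (y - 4)^2*(y)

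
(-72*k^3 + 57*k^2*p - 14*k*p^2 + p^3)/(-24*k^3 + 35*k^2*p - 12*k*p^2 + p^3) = (-3*k + p)/(-k + p)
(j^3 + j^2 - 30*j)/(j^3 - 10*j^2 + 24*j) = (j^2 + j - 30)/(j^2 - 10*j + 24)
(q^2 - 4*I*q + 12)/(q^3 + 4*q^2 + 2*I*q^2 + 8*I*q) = (q - 6*I)/(q*(q + 4))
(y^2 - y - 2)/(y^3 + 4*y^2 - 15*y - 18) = (y - 2)/(y^2 + 3*y - 18)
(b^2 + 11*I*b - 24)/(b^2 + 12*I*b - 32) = (b + 3*I)/(b + 4*I)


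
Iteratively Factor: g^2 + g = (g)*(g + 1)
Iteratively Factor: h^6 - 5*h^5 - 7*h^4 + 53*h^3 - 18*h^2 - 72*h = (h - 4)*(h^5 - h^4 - 11*h^3 + 9*h^2 + 18*h) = (h - 4)*(h + 1)*(h^4 - 2*h^3 - 9*h^2 + 18*h) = (h - 4)*(h - 3)*(h + 1)*(h^3 + h^2 - 6*h) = h*(h - 4)*(h - 3)*(h + 1)*(h^2 + h - 6) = h*(h - 4)*(h - 3)*(h - 2)*(h + 1)*(h + 3)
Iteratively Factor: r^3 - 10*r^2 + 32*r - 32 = (r - 2)*(r^2 - 8*r + 16) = (r - 4)*(r - 2)*(r - 4)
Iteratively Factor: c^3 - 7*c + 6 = (c - 2)*(c^2 + 2*c - 3) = (c - 2)*(c - 1)*(c + 3)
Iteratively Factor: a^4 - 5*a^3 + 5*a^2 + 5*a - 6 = (a - 1)*(a^3 - 4*a^2 + a + 6) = (a - 3)*(a - 1)*(a^2 - a - 2) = (a - 3)*(a - 2)*(a - 1)*(a + 1)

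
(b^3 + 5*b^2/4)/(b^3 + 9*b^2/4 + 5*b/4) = b/(b + 1)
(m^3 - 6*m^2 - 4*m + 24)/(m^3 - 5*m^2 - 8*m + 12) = (m - 2)/(m - 1)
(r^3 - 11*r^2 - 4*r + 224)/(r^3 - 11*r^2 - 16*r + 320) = (r^2 - 3*r - 28)/(r^2 - 3*r - 40)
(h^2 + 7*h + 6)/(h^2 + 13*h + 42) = (h + 1)/(h + 7)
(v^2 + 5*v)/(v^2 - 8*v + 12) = v*(v + 5)/(v^2 - 8*v + 12)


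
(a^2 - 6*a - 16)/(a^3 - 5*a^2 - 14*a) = (a - 8)/(a*(a - 7))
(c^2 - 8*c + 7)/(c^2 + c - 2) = (c - 7)/(c + 2)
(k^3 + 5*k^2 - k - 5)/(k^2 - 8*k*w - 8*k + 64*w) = (k^3 + 5*k^2 - k - 5)/(k^2 - 8*k*w - 8*k + 64*w)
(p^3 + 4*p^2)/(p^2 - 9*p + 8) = p^2*(p + 4)/(p^2 - 9*p + 8)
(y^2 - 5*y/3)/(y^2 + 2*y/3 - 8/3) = y*(3*y - 5)/(3*y^2 + 2*y - 8)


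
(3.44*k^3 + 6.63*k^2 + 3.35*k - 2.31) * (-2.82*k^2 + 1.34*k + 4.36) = -9.7008*k^5 - 14.087*k^4 + 14.4356*k^3 + 39.91*k^2 + 11.5106*k - 10.0716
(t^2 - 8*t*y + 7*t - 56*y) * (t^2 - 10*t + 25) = t^4 - 8*t^3*y - 3*t^3 + 24*t^2*y - 45*t^2 + 360*t*y + 175*t - 1400*y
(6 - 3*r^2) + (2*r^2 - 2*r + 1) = -r^2 - 2*r + 7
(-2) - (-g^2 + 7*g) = g^2 - 7*g - 2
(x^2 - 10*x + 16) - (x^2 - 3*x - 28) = 44 - 7*x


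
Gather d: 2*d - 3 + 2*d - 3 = 4*d - 6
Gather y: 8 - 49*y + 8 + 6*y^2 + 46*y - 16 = 6*y^2 - 3*y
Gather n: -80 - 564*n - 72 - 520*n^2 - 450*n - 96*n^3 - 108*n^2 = -96*n^3 - 628*n^2 - 1014*n - 152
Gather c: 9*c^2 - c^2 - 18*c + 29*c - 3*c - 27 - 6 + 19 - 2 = 8*c^2 + 8*c - 16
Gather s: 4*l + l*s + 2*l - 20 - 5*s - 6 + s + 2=6*l + s*(l - 4) - 24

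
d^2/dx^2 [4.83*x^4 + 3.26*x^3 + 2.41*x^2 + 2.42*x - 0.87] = 57.96*x^2 + 19.56*x + 4.82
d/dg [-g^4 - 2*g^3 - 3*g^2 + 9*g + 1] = -4*g^3 - 6*g^2 - 6*g + 9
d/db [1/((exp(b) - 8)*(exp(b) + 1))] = (7 - 2*exp(b))*exp(b)/(exp(4*b) - 14*exp(3*b) + 33*exp(2*b) + 112*exp(b) + 64)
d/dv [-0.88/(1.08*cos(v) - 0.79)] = -0.9504*sin(v)/(1.08*cos(v) - 0.79)^2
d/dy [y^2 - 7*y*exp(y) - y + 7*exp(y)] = -7*y*exp(y) + 2*y - 1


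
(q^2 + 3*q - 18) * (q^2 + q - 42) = q^4 + 4*q^3 - 57*q^2 - 144*q + 756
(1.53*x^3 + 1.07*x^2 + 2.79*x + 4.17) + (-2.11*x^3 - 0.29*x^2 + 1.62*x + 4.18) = -0.58*x^3 + 0.78*x^2 + 4.41*x + 8.35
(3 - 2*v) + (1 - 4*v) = 4 - 6*v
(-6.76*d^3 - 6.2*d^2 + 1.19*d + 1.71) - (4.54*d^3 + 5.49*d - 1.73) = -11.3*d^3 - 6.2*d^2 - 4.3*d + 3.44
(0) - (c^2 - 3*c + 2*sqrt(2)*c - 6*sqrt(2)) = -c^2 - 2*sqrt(2)*c + 3*c + 6*sqrt(2)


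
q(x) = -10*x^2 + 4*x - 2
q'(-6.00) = 124.00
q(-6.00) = -386.00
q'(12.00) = -236.00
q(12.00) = -1394.00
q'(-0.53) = 14.60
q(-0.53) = -6.93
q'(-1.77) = 39.40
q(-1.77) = -40.41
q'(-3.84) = 80.80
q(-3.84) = -164.82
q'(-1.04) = 24.80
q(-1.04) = -16.98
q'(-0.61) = 16.20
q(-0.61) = -8.16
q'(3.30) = -62.00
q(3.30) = -97.70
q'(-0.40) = 12.00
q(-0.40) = -5.20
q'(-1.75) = 39.00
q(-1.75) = -39.62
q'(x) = 4 - 20*x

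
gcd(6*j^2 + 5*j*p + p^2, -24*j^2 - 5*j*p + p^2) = 3*j + p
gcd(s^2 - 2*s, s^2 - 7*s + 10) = s - 2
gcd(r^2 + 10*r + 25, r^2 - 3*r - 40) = r + 5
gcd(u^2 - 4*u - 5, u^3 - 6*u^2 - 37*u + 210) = u - 5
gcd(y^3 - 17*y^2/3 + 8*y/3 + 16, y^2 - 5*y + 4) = y - 4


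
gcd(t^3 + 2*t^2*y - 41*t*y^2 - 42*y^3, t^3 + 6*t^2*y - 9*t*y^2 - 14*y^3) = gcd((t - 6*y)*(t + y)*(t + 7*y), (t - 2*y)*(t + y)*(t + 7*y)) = t^2 + 8*t*y + 7*y^2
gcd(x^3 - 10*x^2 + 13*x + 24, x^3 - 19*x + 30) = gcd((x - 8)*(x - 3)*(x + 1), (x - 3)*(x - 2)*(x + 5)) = x - 3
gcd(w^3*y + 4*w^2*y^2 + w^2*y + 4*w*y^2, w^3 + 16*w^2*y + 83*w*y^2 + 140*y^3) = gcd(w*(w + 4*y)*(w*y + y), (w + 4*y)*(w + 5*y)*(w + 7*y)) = w + 4*y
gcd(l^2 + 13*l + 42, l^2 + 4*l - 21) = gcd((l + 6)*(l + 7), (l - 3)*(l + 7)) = l + 7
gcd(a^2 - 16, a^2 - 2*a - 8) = a - 4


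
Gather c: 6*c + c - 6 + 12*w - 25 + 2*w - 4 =7*c + 14*w - 35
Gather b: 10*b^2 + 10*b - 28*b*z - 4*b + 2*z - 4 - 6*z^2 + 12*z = 10*b^2 + b*(6 - 28*z) - 6*z^2 + 14*z - 4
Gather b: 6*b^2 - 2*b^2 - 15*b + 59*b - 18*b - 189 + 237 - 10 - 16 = 4*b^2 + 26*b + 22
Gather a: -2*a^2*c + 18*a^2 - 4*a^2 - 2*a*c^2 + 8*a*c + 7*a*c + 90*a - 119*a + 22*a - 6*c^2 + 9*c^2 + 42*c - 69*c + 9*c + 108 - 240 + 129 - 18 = a^2*(14 - 2*c) + a*(-2*c^2 + 15*c - 7) + 3*c^2 - 18*c - 21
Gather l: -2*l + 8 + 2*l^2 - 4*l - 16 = 2*l^2 - 6*l - 8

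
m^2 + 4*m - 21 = (m - 3)*(m + 7)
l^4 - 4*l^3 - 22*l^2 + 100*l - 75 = (l - 5)*(l - 3)*(l - 1)*(l + 5)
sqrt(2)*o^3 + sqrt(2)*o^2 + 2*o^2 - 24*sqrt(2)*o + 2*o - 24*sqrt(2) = (o - 3*sqrt(2))*(o + 4*sqrt(2))*(sqrt(2)*o + sqrt(2))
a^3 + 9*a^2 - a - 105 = (a - 3)*(a + 5)*(a + 7)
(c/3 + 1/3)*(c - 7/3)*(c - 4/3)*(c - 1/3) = c^4/3 - c^3 + c^2/9 + 89*c/81 - 28/81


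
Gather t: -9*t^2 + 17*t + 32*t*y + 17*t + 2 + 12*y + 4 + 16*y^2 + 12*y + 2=-9*t^2 + t*(32*y + 34) + 16*y^2 + 24*y + 8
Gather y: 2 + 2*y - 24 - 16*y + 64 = 42 - 14*y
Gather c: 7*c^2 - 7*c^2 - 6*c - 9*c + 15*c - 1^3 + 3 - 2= 0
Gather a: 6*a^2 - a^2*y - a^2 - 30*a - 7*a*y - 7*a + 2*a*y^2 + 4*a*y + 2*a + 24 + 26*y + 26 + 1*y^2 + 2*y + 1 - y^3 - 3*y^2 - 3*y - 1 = a^2*(5 - y) + a*(2*y^2 - 3*y - 35) - y^3 - 2*y^2 + 25*y + 50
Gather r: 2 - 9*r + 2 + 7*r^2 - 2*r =7*r^2 - 11*r + 4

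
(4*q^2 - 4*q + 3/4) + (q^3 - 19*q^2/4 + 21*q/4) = q^3 - 3*q^2/4 + 5*q/4 + 3/4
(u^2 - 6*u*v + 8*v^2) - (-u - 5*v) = u^2 - 6*u*v + u + 8*v^2 + 5*v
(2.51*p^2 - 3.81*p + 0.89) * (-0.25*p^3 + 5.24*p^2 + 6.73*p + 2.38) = -0.6275*p^5 + 14.1049*p^4 - 3.2946*p^3 - 15.0039*p^2 - 3.0781*p + 2.1182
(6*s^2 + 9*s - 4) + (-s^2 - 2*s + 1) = 5*s^2 + 7*s - 3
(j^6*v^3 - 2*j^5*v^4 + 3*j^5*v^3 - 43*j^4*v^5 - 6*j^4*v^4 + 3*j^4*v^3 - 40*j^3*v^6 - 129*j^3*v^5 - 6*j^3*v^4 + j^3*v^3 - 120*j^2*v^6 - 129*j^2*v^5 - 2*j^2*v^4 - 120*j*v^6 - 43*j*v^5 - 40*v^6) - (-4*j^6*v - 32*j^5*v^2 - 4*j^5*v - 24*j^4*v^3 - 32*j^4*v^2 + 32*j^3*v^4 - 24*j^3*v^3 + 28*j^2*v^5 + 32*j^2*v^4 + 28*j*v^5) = j^6*v^3 + 4*j^6*v - 2*j^5*v^4 + 3*j^5*v^3 + 32*j^5*v^2 + 4*j^5*v - 43*j^4*v^5 - 6*j^4*v^4 + 27*j^4*v^3 + 32*j^4*v^2 - 40*j^3*v^6 - 129*j^3*v^5 - 38*j^3*v^4 + 25*j^3*v^3 - 120*j^2*v^6 - 157*j^2*v^5 - 34*j^2*v^4 - 120*j*v^6 - 71*j*v^5 - 40*v^6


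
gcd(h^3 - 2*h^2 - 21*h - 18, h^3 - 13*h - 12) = h^2 + 4*h + 3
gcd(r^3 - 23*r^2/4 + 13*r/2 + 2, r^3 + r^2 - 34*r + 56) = r^2 - 6*r + 8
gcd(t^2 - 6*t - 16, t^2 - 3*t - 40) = t - 8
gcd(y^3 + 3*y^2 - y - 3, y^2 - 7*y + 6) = y - 1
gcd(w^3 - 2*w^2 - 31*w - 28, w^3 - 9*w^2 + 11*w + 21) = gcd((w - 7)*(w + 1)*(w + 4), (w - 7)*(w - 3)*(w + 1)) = w^2 - 6*w - 7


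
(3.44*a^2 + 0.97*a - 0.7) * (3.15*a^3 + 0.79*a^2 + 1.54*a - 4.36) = 10.836*a^5 + 5.7731*a^4 + 3.8589*a^3 - 14.0576*a^2 - 5.3072*a + 3.052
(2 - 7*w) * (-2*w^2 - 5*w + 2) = 14*w^3 + 31*w^2 - 24*w + 4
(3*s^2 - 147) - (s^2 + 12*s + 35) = 2*s^2 - 12*s - 182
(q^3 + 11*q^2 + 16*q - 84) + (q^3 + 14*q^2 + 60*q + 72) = 2*q^3 + 25*q^2 + 76*q - 12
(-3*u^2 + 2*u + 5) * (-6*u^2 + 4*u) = 18*u^4 - 24*u^3 - 22*u^2 + 20*u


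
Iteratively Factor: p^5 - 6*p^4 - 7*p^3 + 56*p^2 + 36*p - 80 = (p - 5)*(p^4 - p^3 - 12*p^2 - 4*p + 16) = (p - 5)*(p + 2)*(p^3 - 3*p^2 - 6*p + 8) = (p - 5)*(p - 1)*(p + 2)*(p^2 - 2*p - 8) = (p - 5)*(p - 1)*(p + 2)^2*(p - 4)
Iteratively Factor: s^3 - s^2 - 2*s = (s - 2)*(s^2 + s) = (s - 2)*(s + 1)*(s)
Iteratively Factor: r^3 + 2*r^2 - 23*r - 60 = (r + 4)*(r^2 - 2*r - 15) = (r + 3)*(r + 4)*(r - 5)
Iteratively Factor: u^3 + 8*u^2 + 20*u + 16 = (u + 4)*(u^2 + 4*u + 4) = (u + 2)*(u + 4)*(u + 2)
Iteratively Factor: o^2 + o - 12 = (o - 3)*(o + 4)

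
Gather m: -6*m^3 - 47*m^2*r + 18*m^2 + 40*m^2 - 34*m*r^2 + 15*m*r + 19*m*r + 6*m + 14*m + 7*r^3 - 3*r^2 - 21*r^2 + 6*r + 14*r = -6*m^3 + m^2*(58 - 47*r) + m*(-34*r^2 + 34*r + 20) + 7*r^3 - 24*r^2 + 20*r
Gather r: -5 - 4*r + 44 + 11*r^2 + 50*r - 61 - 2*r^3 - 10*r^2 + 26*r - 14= -2*r^3 + r^2 + 72*r - 36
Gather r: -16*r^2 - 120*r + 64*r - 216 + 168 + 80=-16*r^2 - 56*r + 32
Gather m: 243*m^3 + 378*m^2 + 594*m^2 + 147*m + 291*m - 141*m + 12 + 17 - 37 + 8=243*m^3 + 972*m^2 + 297*m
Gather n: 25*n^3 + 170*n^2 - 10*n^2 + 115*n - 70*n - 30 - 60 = 25*n^3 + 160*n^2 + 45*n - 90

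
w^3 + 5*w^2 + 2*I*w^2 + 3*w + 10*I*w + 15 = (w + 5)*(w - I)*(w + 3*I)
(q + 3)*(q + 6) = q^2 + 9*q + 18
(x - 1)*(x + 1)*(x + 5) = x^3 + 5*x^2 - x - 5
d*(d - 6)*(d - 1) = d^3 - 7*d^2 + 6*d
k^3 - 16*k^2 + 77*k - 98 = (k - 7)^2*(k - 2)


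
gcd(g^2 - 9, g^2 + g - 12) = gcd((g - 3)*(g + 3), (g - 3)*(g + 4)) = g - 3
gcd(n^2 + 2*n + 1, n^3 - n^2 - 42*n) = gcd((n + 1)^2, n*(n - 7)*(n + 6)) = 1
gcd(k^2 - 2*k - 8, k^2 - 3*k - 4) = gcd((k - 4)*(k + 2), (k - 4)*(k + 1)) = k - 4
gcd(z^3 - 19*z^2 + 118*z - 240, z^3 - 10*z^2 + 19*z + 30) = z^2 - 11*z + 30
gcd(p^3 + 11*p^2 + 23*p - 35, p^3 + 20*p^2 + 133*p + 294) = p + 7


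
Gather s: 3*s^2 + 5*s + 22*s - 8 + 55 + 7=3*s^2 + 27*s + 54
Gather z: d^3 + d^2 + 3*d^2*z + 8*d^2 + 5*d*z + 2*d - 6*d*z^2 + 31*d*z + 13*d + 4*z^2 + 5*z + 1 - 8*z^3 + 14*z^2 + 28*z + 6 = d^3 + 9*d^2 + 15*d - 8*z^3 + z^2*(18 - 6*d) + z*(3*d^2 + 36*d + 33) + 7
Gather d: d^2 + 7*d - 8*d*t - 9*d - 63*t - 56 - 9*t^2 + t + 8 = d^2 + d*(-8*t - 2) - 9*t^2 - 62*t - 48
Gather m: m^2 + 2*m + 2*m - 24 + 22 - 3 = m^2 + 4*m - 5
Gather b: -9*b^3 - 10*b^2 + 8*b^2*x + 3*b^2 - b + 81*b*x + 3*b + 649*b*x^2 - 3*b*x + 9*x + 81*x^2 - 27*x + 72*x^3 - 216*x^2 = -9*b^3 + b^2*(8*x - 7) + b*(649*x^2 + 78*x + 2) + 72*x^3 - 135*x^2 - 18*x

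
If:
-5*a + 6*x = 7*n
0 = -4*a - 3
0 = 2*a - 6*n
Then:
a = -3/4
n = -1/4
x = -11/12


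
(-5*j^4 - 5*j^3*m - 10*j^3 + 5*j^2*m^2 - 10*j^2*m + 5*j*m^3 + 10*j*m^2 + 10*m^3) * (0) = 0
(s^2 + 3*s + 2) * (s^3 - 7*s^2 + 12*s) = s^5 - 4*s^4 - 7*s^3 + 22*s^2 + 24*s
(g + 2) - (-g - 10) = 2*g + 12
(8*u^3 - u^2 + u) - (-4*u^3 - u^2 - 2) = 12*u^3 + u + 2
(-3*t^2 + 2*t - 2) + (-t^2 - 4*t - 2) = -4*t^2 - 2*t - 4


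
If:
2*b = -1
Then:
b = -1/2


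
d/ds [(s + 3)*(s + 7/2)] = 2*s + 13/2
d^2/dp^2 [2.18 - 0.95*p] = 0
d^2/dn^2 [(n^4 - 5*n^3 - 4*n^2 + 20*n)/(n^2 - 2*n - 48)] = 2*(n^6 - 6*n^5 - 132*n^4 + 520*n^3 + 11808*n^2 - 31680*n - 11136)/(n^6 - 6*n^5 - 132*n^4 + 568*n^3 + 6336*n^2 - 13824*n - 110592)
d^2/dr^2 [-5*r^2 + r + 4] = -10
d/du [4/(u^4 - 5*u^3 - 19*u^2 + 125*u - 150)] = 4*(-4*u^3 + 15*u^2 + 38*u - 125)/(-u^4 + 5*u^3 + 19*u^2 - 125*u + 150)^2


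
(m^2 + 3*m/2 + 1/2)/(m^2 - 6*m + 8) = (2*m^2 + 3*m + 1)/(2*(m^2 - 6*m + 8))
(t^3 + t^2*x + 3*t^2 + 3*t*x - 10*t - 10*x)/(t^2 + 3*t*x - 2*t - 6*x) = (t^2 + t*x + 5*t + 5*x)/(t + 3*x)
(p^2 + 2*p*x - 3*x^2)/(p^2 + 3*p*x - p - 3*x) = (p - x)/(p - 1)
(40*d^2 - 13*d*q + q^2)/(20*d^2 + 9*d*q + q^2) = (40*d^2 - 13*d*q + q^2)/(20*d^2 + 9*d*q + q^2)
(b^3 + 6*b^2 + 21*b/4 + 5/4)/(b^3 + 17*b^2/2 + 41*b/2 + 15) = (4*b^2 + 4*b + 1)/(2*(2*b^2 + 7*b + 6))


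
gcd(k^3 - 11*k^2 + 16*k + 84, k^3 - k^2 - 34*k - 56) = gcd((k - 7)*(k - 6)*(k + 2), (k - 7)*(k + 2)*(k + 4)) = k^2 - 5*k - 14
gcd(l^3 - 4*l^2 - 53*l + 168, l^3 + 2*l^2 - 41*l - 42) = l + 7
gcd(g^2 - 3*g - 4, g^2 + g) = g + 1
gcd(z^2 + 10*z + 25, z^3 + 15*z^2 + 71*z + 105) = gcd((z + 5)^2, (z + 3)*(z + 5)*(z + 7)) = z + 5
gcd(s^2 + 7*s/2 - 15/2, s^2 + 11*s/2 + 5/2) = s + 5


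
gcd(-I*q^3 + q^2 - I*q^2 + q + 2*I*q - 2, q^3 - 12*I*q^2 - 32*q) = 1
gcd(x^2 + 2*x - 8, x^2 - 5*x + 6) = x - 2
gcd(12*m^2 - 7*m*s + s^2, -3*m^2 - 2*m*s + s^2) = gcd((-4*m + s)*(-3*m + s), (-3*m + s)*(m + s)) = -3*m + s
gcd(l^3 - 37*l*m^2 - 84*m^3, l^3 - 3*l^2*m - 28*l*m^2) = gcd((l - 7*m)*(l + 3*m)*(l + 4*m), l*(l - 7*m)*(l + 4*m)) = l^2 - 3*l*m - 28*m^2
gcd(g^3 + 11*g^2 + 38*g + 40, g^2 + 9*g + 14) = g + 2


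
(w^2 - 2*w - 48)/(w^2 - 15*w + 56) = (w + 6)/(w - 7)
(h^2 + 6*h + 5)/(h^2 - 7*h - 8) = (h + 5)/(h - 8)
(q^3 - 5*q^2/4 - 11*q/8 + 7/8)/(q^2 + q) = q - 9/4 + 7/(8*q)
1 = 1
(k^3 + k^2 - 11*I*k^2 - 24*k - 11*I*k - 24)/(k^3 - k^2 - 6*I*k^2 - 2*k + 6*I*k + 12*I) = (k^2 - 11*I*k - 24)/(k^2 + k*(-2 - 6*I) + 12*I)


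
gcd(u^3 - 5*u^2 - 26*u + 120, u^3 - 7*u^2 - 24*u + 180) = u^2 - u - 30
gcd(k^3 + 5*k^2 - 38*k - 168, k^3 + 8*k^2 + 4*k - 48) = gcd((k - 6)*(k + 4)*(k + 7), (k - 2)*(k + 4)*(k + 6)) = k + 4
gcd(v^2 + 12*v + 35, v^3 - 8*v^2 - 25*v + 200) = v + 5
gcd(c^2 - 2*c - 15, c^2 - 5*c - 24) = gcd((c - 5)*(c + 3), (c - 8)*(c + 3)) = c + 3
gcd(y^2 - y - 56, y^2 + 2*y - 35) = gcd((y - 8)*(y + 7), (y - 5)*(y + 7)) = y + 7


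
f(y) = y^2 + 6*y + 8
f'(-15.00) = -24.00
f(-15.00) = 143.00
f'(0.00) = 6.00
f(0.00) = 8.00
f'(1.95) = 9.90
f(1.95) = 23.50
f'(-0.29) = 5.42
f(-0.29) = 6.34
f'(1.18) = 8.36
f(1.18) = 16.47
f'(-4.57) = -3.14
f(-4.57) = 1.46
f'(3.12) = 12.24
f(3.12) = 36.45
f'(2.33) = 10.66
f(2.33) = 27.41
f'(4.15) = 14.30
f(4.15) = 50.12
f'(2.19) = 10.38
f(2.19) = 25.94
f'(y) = 2*y + 6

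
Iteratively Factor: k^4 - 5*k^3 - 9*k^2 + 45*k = (k - 5)*(k^3 - 9*k) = (k - 5)*(k - 3)*(k^2 + 3*k) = k*(k - 5)*(k - 3)*(k + 3)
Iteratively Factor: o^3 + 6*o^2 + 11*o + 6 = (o + 1)*(o^2 + 5*o + 6) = (o + 1)*(o + 3)*(o + 2)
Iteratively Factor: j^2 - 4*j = (j)*(j - 4)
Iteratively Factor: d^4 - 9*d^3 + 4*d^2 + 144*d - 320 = (d - 5)*(d^3 - 4*d^2 - 16*d + 64) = (d - 5)*(d - 4)*(d^2 - 16) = (d - 5)*(d - 4)^2*(d + 4)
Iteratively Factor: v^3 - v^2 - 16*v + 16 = (v - 4)*(v^2 + 3*v - 4) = (v - 4)*(v - 1)*(v + 4)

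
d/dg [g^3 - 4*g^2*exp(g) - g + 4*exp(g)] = -4*g^2*exp(g) + 3*g^2 - 8*g*exp(g) + 4*exp(g) - 1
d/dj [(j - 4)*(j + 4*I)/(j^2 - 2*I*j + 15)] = (j^2*(4 - 6*I) + j*(30 + 32*I) - 28 + 60*I)/(j^4 - 4*I*j^3 + 26*j^2 - 60*I*j + 225)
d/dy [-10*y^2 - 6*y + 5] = -20*y - 6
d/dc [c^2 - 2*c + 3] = 2*c - 2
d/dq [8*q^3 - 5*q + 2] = 24*q^2 - 5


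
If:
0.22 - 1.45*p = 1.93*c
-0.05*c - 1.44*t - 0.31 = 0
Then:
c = -28.8*t - 6.2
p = 38.3337931034483*t + 8.40413793103448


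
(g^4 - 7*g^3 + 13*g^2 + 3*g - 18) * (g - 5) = g^5 - 12*g^4 + 48*g^3 - 62*g^2 - 33*g + 90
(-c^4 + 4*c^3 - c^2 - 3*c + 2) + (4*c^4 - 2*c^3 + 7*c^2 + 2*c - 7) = 3*c^4 + 2*c^3 + 6*c^2 - c - 5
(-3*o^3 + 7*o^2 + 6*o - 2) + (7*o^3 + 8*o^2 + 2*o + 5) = 4*o^3 + 15*o^2 + 8*o + 3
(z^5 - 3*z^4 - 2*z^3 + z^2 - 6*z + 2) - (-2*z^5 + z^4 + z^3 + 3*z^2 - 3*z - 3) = 3*z^5 - 4*z^4 - 3*z^3 - 2*z^2 - 3*z + 5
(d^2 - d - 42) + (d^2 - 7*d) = 2*d^2 - 8*d - 42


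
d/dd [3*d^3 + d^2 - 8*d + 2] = 9*d^2 + 2*d - 8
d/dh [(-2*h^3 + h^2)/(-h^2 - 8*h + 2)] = 2*h*(h^3 + 16*h^2 - 10*h + 2)/(h^4 + 16*h^3 + 60*h^2 - 32*h + 4)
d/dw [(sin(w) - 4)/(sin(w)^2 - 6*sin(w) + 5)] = (8*sin(w) + cos(w)^2 - 20)*cos(w)/(sin(w)^2 - 6*sin(w) + 5)^2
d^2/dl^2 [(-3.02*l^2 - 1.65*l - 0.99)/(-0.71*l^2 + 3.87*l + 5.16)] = (18.259638*l^3 + 69.378786*l^2 + 19.948302*l + 131.828454)/(0.357911*l^6 - 5.852601*l^5 + 24.097329*l^4 + 27.108189*l^3 - 175.129884*l^2 - 309.123216*l - 137.388096)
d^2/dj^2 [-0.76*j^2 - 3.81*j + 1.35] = -1.52000000000000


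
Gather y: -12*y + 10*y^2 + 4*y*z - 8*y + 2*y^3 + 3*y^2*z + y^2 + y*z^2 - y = 2*y^3 + y^2*(3*z + 11) + y*(z^2 + 4*z - 21)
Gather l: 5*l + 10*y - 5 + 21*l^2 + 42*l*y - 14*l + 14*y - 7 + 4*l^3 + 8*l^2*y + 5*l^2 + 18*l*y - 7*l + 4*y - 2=4*l^3 + l^2*(8*y + 26) + l*(60*y - 16) + 28*y - 14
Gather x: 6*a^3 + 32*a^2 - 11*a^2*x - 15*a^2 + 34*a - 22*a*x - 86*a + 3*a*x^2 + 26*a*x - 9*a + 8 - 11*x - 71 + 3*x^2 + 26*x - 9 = 6*a^3 + 17*a^2 - 61*a + x^2*(3*a + 3) + x*(-11*a^2 + 4*a + 15) - 72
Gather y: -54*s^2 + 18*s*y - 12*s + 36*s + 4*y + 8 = -54*s^2 + 24*s + y*(18*s + 4) + 8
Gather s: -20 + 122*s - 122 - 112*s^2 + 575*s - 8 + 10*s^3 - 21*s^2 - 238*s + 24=10*s^3 - 133*s^2 + 459*s - 126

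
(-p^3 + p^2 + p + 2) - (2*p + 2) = -p^3 + p^2 - p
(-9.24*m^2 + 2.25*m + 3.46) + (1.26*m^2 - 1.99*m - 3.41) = -7.98*m^2 + 0.26*m + 0.0499999999999998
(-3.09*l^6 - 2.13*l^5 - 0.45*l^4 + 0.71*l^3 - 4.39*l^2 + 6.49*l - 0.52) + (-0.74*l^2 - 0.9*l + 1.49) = -3.09*l^6 - 2.13*l^5 - 0.45*l^4 + 0.71*l^3 - 5.13*l^2 + 5.59*l + 0.97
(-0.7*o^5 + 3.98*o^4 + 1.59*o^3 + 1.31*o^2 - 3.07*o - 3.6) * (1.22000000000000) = -0.854*o^5 + 4.8556*o^4 + 1.9398*o^3 + 1.5982*o^2 - 3.7454*o - 4.392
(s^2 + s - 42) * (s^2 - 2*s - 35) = s^4 - s^3 - 79*s^2 + 49*s + 1470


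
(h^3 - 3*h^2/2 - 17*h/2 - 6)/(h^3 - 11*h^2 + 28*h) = (2*h^2 + 5*h + 3)/(2*h*(h - 7))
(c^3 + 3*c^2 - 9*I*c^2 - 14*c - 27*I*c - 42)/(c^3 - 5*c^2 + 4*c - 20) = (c^2 + c*(3 - 7*I) - 21*I)/(c^2 + c*(-5 + 2*I) - 10*I)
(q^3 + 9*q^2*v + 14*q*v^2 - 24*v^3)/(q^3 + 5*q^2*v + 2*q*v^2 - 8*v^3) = (q + 6*v)/(q + 2*v)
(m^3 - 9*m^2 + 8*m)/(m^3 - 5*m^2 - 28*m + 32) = m/(m + 4)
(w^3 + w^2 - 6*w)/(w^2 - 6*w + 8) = w*(w + 3)/(w - 4)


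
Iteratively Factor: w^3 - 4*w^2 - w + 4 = (w - 1)*(w^2 - 3*w - 4) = (w - 4)*(w - 1)*(w + 1)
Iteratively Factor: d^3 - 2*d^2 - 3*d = (d + 1)*(d^2 - 3*d) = d*(d + 1)*(d - 3)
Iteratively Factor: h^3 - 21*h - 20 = (h + 4)*(h^2 - 4*h - 5) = (h - 5)*(h + 4)*(h + 1)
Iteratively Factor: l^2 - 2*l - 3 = (l - 3)*(l + 1)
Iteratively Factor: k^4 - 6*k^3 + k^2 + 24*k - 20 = (k - 2)*(k^3 - 4*k^2 - 7*k + 10) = (k - 5)*(k - 2)*(k^2 + k - 2) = (k - 5)*(k - 2)*(k + 2)*(k - 1)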